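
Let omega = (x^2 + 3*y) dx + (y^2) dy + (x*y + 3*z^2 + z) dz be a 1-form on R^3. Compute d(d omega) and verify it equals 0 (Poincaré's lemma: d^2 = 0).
d(d omega) = 0

Step 1: d omega = sum_{i<j} (∂f_j/∂x_i - ∂f_i/∂x_j) dx_i ∧ dx_j:
  coeff of dx ∧ dy: -3
  coeff of dx ∧ dz: y
  coeff of dy ∧ dz: x
Step 2: Apply d again to each 2-form coefficient. The only possible 3-form in R^3 is dx ∧ dy ∧ dz, with coefficient
  ∂(coeff of dy∧dz)/∂x - ∂(coeff of dx∧dz)/∂y + ∂(coeff of dx∧dy)/∂z
  = ∂/∂x (x) - ∂/∂y (y) + ∂/∂z (-3).
Each of these terms simplifies to sums of mixed partials that cancel in pairs. The result is 0 (by equality of mixed partials for smooth functions — Schwarz / Clairaut).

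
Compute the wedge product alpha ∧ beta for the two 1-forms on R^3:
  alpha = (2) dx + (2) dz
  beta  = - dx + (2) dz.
alpha ∧ beta = (6) dx ∧ dz

Distribute the wedge, using dx_i ∧ dx_j = -dx_j ∧ dx_i and dx_i ∧ dx_i = 0. For each pair (i, j) with i < j, the coefficient of dx_i ∧ dx_j in alpha ∧ beta is (alpha_i * beta_j - alpha_j * beta_i). Collecting: alpha ∧ beta = (6) dx ∧ dz.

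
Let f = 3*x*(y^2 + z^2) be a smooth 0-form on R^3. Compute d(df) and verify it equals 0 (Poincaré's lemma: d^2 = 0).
d(df) = 0

Step 1: df = sum_i (∂f/∂x_i) dx_i = (3*y^2 + 3*z^2) dx + (6*x*y) dy + (6*x*z) dz.
Step 2: Apply d again. Using the 1-form formula, the coefficient of dx ∧ dy in d(df) is ∂^2 f/∂x ∂y - ∂^2 f/∂y ∂x = (6*y) - (6*y) = 0 (equality of mixed partials for smooth f).
Similarly for dx ∧ dz and dy ∧ dz — all coefficients vanish. So d(df) = 0.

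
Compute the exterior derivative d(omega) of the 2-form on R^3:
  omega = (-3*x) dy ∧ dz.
d(omega) = (-3) dx ∧ dy ∧ dz

For a 2-form omega = sum_{i<j} g_{ij} dx_i ∧ dx_j, the exterior derivative is
  d(omega) = sum_{i<j} d(g_{ij}) ∧ dx_i ∧ dx_j = sum_{i<j, k} (∂g_{ij}/∂x_k) dx_k ∧ dx_i ∧ dx_j.
Expand each term, using dx_k ∧ dx_i ∧ dx_j = sgn(permutation) dx_{(a)} ∧ dx_{(b)} ∧ dx_{(c)} with (a < b < c) sorted:
  d(-3*x) includes (∂/∂x)(-3*x) dx = (-3) dx, which multiplied by dy ∧ dz gives (-3) dx ∧ dy ∧ dz
Collecting like 3-forms: d(omega) = (-3) dx ∧ dy ∧ dz.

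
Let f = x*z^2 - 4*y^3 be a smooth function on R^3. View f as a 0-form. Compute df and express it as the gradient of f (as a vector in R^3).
df = (z^2) dx + (-12*y^2) dy + (2*x*z) dz; grad f = (z^2, -12*y^2, 2*x*z)

For a 0-form f, d f = (∂f/∂x) dx + (∂f/∂y) dy + (∂f/∂z) dz. The components of the vector representation are exactly the entries of grad f in Cartesian coordinates:
  ∂f/∂x = z^2
  ∂f/∂y = -12*y^2
  ∂f/∂z = 2*x*z.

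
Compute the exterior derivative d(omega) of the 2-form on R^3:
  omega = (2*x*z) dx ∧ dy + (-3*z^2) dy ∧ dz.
d(omega) = (2*x) dx ∧ dy ∧ dz

For a 2-form omega = sum_{i<j} g_{ij} dx_i ∧ dx_j, the exterior derivative is
  d(omega) = sum_{i<j} d(g_{ij}) ∧ dx_i ∧ dx_j = sum_{i<j, k} (∂g_{ij}/∂x_k) dx_k ∧ dx_i ∧ dx_j.
Expand each term, using dx_k ∧ dx_i ∧ dx_j = sgn(permutation) dx_{(a)} ∧ dx_{(b)} ∧ dx_{(c)} with (a < b < c) sorted:
  d(2*x*z) includes (∂/∂z)(2*x*z) dz = (2*x) dz, which multiplied by dx ∧ dy gives (2*x) dx ∧ dy ∧ dz
Collecting like 3-forms: d(omega) = (2*x) dx ∧ dy ∧ dz.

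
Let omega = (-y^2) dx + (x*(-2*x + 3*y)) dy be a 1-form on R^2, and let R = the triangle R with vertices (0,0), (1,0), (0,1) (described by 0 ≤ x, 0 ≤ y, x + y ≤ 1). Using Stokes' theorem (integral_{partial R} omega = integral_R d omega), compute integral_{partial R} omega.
integral_(partial R) omega = 1/6

Stokes: integral_partial_R omega = integral_R d omega with d omega = (∂Q/∂x - ∂P/∂y) dx ∧ dy.
  ∂Q/∂x = -4*x + 3*y
  ∂P/∂y = -2*y
  integrand = ∂Q/∂x - ∂P/∂y = -4*x + 5*y.
Integrating over R: integral_0^1 integral_0^{1-x} (-4*x + 5*y) dy dx = 1/6.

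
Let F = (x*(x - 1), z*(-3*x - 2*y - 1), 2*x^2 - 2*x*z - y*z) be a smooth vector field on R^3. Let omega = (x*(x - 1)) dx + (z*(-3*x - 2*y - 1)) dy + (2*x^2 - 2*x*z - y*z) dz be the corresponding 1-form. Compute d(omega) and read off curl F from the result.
d(omega) = (3*x + 2*y - z + 1) dy ∧ dz + (-4*x + 2*z) dz ∧ dx + (-3*z) dx ∧ dy; curl F = (3*x + 2*y - z + 1, -4*x + 2*z, -3*z)

d omega = sum_{i<j} (∂f_j/∂x_i - ∂f_i/∂x_j) dx_i ∧ dx_j. Under the identification (dy ∧ dz, dz ∧ dx, dx ∧ dy) ↔ (e_x, e_y, e_z), the coefficients are exactly the components of curl F. Compute:
  ∂R/∂y - ∂Q/∂z = (-z) - (-3*x - 2*y - 1) = 3*x + 2*y - z + 1
  ∂P/∂z - ∂R/∂x = (0) - (4*x - 2*z) = -4*x + 2*z
  ∂Q/∂x - ∂P/∂y = (-3*z) - (0) = -3*z.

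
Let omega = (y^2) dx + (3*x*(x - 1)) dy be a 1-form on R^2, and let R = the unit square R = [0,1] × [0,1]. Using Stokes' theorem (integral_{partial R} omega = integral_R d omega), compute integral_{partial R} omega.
integral_(partial R) omega = -1

Stokes: integral_partial_R omega = integral_R d omega with d omega = (∂Q/∂x - ∂P/∂y) dx ∧ dy.
  ∂Q/∂x = 6*x - 3
  ∂P/∂y = 2*y
  integrand = ∂Q/∂x - ∂P/∂y = 6*x - 2*y - 3.
Integrating over R: integral_0^1 integral_0^1 (6*x - 2*y - 3) dx dy = -1.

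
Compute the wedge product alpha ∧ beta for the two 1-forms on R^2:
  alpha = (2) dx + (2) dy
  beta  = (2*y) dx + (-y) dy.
alpha ∧ beta = (-6*y) dx ∧ dy

Distribute the wedge, using dx_i ∧ dx_j = -dx_j ∧ dx_i and dx_i ∧ dx_i = 0. For each pair (i, j) with i < j, the coefficient of dx_i ∧ dx_j in alpha ∧ beta is (alpha_i * beta_j - alpha_j * beta_i). Collecting: alpha ∧ beta = (-6*y) dx ∧ dy.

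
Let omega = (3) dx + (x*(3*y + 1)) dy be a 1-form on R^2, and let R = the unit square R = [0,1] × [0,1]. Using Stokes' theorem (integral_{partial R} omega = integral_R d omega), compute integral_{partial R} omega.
integral_(partial R) omega = 5/2

Stokes: integral_partial_R omega = integral_R d omega with d omega = (∂Q/∂x - ∂P/∂y) dx ∧ dy.
  ∂Q/∂x = 3*y + 1
  ∂P/∂y = 0
  integrand = ∂Q/∂x - ∂P/∂y = 3*y + 1.
Integrating over R: integral_0^1 integral_0^1 (3*y + 1) dx dy = 5/2.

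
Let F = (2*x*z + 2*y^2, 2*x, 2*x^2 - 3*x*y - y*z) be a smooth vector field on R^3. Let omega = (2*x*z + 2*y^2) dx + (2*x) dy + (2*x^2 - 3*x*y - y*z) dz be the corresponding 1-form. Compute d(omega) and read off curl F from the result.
d(omega) = (-3*x - z) dy ∧ dz + (-2*x + 3*y) dz ∧ dx + (2 - 4*y) dx ∧ dy; curl F = (-3*x - z, -2*x + 3*y, 2 - 4*y)

d omega = sum_{i<j} (∂f_j/∂x_i - ∂f_i/∂x_j) dx_i ∧ dx_j. Under the identification (dy ∧ dz, dz ∧ dx, dx ∧ dy) ↔ (e_x, e_y, e_z), the coefficients are exactly the components of curl F. Compute:
  ∂R/∂y - ∂Q/∂z = (-3*x - z) - (0) = -3*x - z
  ∂P/∂z - ∂R/∂x = (2*x) - (4*x - 3*y) = -2*x + 3*y
  ∂Q/∂x - ∂P/∂y = (2) - (4*y) = 2 - 4*y.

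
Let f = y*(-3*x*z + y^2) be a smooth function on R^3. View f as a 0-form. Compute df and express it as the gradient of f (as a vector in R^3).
df = (-3*y*z) dx + (-3*x*z + 3*y^2) dy + (-3*x*y) dz; grad f = (-3*y*z, -3*x*z + 3*y^2, -3*x*y)

For a 0-form f, d f = (∂f/∂x) dx + (∂f/∂y) dy + (∂f/∂z) dz. The components of the vector representation are exactly the entries of grad f in Cartesian coordinates:
  ∂f/∂x = -3*y*z
  ∂f/∂y = -3*x*z + 3*y^2
  ∂f/∂z = -3*x*y.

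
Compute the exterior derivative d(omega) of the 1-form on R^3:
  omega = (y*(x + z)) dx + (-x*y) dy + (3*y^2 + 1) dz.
d(omega) = (-x - y - z) dx ∧ dy + (-y) dx ∧ dz + (6*y) dy ∧ dz

For a 1-form omega = sum_i f_i dx_i, the exterior derivative is
  d(omega) = sum_{i < j} (∂f_j/∂x_i - ∂f_i/∂x_j) dx_i ∧ dx_j.
  coefficient of dx ∧ dy: ∂f_2/∂x - ∂f_1/∂y = ∂(-x*y)/∂x - ∂(y*(x + z))/∂y = -x - y - z
  coefficient of dx ∧ dz: ∂f_3/∂x - ∂f_1/∂z = ∂(3*y^2 + 1)/∂x - ∂(y*(x + z))/∂z = -y
  coefficient of dy ∧ dz: ∂f_3/∂y - ∂f_2/∂z = ∂(3*y^2 + 1)/∂y - ∂(-x*y)/∂z = 6*y
Assembling: d(omega) = (-x - y - z) dx ∧ dy + (-y) dx ∧ dz + (6*y) dy ∧ dz.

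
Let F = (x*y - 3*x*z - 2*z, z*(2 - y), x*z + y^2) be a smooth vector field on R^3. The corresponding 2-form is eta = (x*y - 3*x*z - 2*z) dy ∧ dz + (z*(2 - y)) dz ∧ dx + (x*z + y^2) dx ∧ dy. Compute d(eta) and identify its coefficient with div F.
d(eta) = (x + y - 4*z) dx ∧ dy ∧ dz; div F = x + y - 4*z

For a 2-form in R^3 of the form above, applying d gives a 3-form with coefficient ∂P/∂x + ∂Q/∂y + ∂R/∂z:
  ∂P/∂x = y - 3*z
  ∂Q/∂y = -z
  ∂R/∂z = x
Sum = x + y - 4*z, which is exactly div F.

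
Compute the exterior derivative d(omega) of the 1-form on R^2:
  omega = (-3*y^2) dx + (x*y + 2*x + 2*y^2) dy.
d(omega) = (7*y + 2) dx ∧ dy

For a 1-form omega = sum_i f_i dx_i, the exterior derivative is
  d(omega) = sum_{i < j} (∂f_j/∂x_i - ∂f_i/∂x_j) dx_i ∧ dx_j.
  coefficient of dx ∧ dy: ∂f_2/∂x - ∂f_1/∂y = ∂(x*y + 2*x + 2*y^2)/∂x - ∂(-3*y^2)/∂y = 7*y + 2
Assembling: d(omega) = (7*y + 2) dx ∧ dy.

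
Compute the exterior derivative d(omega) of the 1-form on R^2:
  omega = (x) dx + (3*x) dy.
d(omega) = (3) dx ∧ dy

For a 1-form omega = sum_i f_i dx_i, the exterior derivative is
  d(omega) = sum_{i < j} (∂f_j/∂x_i - ∂f_i/∂x_j) dx_i ∧ dx_j.
  coefficient of dx ∧ dy: ∂f_2/∂x - ∂f_1/∂y = ∂(3*x)/∂x - ∂(x)/∂y = 3
Assembling: d(omega) = (3) dx ∧ dy.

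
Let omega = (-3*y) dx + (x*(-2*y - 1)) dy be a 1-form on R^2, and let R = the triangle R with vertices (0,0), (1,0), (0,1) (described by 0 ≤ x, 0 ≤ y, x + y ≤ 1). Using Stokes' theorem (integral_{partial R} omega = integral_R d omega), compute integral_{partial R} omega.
integral_(partial R) omega = 2/3

Stokes: integral_partial_R omega = integral_R d omega with d omega = (∂Q/∂x - ∂P/∂y) dx ∧ dy.
  ∂Q/∂x = -2*y - 1
  ∂P/∂y = -3
  integrand = ∂Q/∂x - ∂P/∂y = 2 - 2*y.
Integrating over R: integral_0^1 integral_0^{1-x} (2 - 2*y) dy dx = 2/3.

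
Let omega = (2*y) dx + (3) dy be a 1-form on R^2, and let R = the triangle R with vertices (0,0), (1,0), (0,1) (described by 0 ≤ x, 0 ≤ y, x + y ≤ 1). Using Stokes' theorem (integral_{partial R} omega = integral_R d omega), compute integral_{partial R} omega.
integral_(partial R) omega = -1

Stokes: integral_partial_R omega = integral_R d omega with d omega = (∂Q/∂x - ∂P/∂y) dx ∧ dy.
  ∂Q/∂x = 0
  ∂P/∂y = 2
  integrand = ∂Q/∂x - ∂P/∂y = -2.
Integrating over R: integral_0^1 integral_0^{1-x} (-2) dy dx = -1.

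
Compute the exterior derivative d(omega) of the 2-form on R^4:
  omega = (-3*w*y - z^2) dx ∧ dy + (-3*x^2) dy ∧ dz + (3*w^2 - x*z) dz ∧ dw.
d(omega) = (-6*x - 2*z) dx ∧ dy ∧ dz + (-3*y) dx ∧ dy ∧ dw + (-z) dx ∧ dz ∧ dw

For a 2-form omega = sum_{i<j} g_{ij} dx_i ∧ dx_j, the exterior derivative is
  d(omega) = sum_{i<j} d(g_{ij}) ∧ dx_i ∧ dx_j = sum_{i<j, k} (∂g_{ij}/∂x_k) dx_k ∧ dx_i ∧ dx_j.
Expand each term, using dx_k ∧ dx_i ∧ dx_j = sgn(permutation) dx_{(a)} ∧ dx_{(b)} ∧ dx_{(c)} with (a < b < c) sorted:
  d(-3*w*y - z^2) includes (∂/∂z)(-3*w*y - z^2) dz = (-2*z) dz, which multiplied by dx ∧ dy gives (-2*z) dx ∧ dy ∧ dz
  d(-3*w*y - z^2) includes (∂/∂w)(-3*w*y - z^2) dw = (-3*y) dw, which multiplied by dx ∧ dy gives (-3*y) dx ∧ dy ∧ dw
  d(-3*x^2) includes (∂/∂x)(-3*x^2) dx = (-6*x) dx, which multiplied by dy ∧ dz gives (-6*x) dx ∧ dy ∧ dz
  d(3*w^2 - x*z) includes (∂/∂x)(3*w^2 - x*z) dx = (-z) dx, which multiplied by dz ∧ dw gives (-z) dx ∧ dz ∧ dw
Collecting like 3-forms: d(omega) = (-6*x - 2*z) dx ∧ dy ∧ dz + (-3*y) dx ∧ dy ∧ dw + (-z) dx ∧ dz ∧ dw.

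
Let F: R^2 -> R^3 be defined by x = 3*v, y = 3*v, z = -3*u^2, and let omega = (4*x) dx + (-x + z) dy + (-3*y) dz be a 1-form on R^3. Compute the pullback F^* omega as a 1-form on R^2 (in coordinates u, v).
F^* omega = (54*u*v) du + (-9*u^2 + 27*v) dv

Using F^*(f dg) = (f ∘ F) d(g ∘ F), substitute each coordinate x_i by F_i(u, v) in f_i, and replace dx_i by d F_i = (∂F_i/∂u) du + (∂F_i/∂v) dv.
  For the x component: f_1(F) = 12*v; d F_1 = (0) du + (3) dv
  For the y component: f_2(F) = -3*u^2 - 3*v; d F_2 = (0) du + (3) dv
  For the z component: f_3(F) = -9*v; d F_3 = (-6*u) du + (0) dv
Combining and collecting du, dv coefficients:
  coeff of du: 54*u*v
  coeff of dv: -9*u^2 + 27*v
F^* omega = (54*u*v) du + (-9*u^2 + 27*v) dv.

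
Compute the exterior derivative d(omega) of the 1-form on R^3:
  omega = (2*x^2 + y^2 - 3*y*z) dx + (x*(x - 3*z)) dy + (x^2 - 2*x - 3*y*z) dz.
d(omega) = (2*x - 2*y) dx ∧ dy + (2*x + 3*y - 2) dx ∧ dz + (3*x - 3*z) dy ∧ dz

For a 1-form omega = sum_i f_i dx_i, the exterior derivative is
  d(omega) = sum_{i < j} (∂f_j/∂x_i - ∂f_i/∂x_j) dx_i ∧ dx_j.
  coefficient of dx ∧ dy: ∂f_2/∂x - ∂f_1/∂y = ∂(x*(x - 3*z))/∂x - ∂(2*x^2 + y^2 - 3*y*z)/∂y = 2*x - 2*y
  coefficient of dx ∧ dz: ∂f_3/∂x - ∂f_1/∂z = ∂(x^2 - 2*x - 3*y*z)/∂x - ∂(2*x^2 + y^2 - 3*y*z)/∂z = 2*x + 3*y - 2
  coefficient of dy ∧ dz: ∂f_3/∂y - ∂f_2/∂z = ∂(x^2 - 2*x - 3*y*z)/∂y - ∂(x*(x - 3*z))/∂z = 3*x - 3*z
Assembling: d(omega) = (2*x - 2*y) dx ∧ dy + (2*x + 3*y - 2) dx ∧ dz + (3*x - 3*z) dy ∧ dz.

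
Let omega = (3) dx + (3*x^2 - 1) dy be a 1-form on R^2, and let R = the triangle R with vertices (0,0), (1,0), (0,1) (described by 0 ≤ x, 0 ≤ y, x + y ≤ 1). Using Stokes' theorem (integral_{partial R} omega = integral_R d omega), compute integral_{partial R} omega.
integral_(partial R) omega = 1

Stokes: integral_partial_R omega = integral_R d omega with d omega = (∂Q/∂x - ∂P/∂y) dx ∧ dy.
  ∂Q/∂x = 6*x
  ∂P/∂y = 0
  integrand = ∂Q/∂x - ∂P/∂y = 6*x.
Integrating over R: integral_0^1 integral_0^{1-x} (6*x) dy dx = 1.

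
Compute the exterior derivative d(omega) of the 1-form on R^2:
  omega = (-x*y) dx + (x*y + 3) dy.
d(omega) = (x + y) dx ∧ dy

For a 1-form omega = sum_i f_i dx_i, the exterior derivative is
  d(omega) = sum_{i < j} (∂f_j/∂x_i - ∂f_i/∂x_j) dx_i ∧ dx_j.
  coefficient of dx ∧ dy: ∂f_2/∂x - ∂f_1/∂y = ∂(x*y + 3)/∂x - ∂(-x*y)/∂y = x + y
Assembling: d(omega) = (x + y) dx ∧ dy.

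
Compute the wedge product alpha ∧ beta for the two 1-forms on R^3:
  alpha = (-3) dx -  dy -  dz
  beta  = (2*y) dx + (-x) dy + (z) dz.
alpha ∧ beta = (3*x + 2*y) dx ∧ dy + (2*y - 3*z) dx ∧ dz + (-x - z) dy ∧ dz

Distribute the wedge, using dx_i ∧ dx_j = -dx_j ∧ dx_i and dx_i ∧ dx_i = 0. For each pair (i, j) with i < j, the coefficient of dx_i ∧ dx_j in alpha ∧ beta is (alpha_i * beta_j - alpha_j * beta_i). Collecting: alpha ∧ beta = (3*x + 2*y) dx ∧ dy + (2*y - 3*z) dx ∧ dz + (-x - z) dy ∧ dz.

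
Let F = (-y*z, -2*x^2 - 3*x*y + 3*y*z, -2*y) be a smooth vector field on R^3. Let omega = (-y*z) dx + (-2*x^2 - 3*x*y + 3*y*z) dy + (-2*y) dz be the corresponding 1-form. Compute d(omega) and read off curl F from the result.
d(omega) = (-3*y - 2) dy ∧ dz + (-y) dz ∧ dx + (-4*x - 3*y + z) dx ∧ dy; curl F = (-3*y - 2, -y, -4*x - 3*y + z)

d omega = sum_{i<j} (∂f_j/∂x_i - ∂f_i/∂x_j) dx_i ∧ dx_j. Under the identification (dy ∧ dz, dz ∧ dx, dx ∧ dy) ↔ (e_x, e_y, e_z), the coefficients are exactly the components of curl F. Compute:
  ∂R/∂y - ∂Q/∂z = (-2) - (3*y) = -3*y - 2
  ∂P/∂z - ∂R/∂x = (-y) - (0) = -y
  ∂Q/∂x - ∂P/∂y = (-4*x - 3*y) - (-z) = -4*x - 3*y + z.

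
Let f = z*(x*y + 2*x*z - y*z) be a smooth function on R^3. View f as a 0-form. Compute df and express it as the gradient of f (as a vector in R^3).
df = (z*(y + 2*z)) dx + (z*(x - z)) dy + (x*y + 4*x*z - 2*y*z) dz; grad f = (z*(y + 2*z), z*(x - z), x*y + 4*x*z - 2*y*z)

For a 0-form f, d f = (∂f/∂x) dx + (∂f/∂y) dy + (∂f/∂z) dz. The components of the vector representation are exactly the entries of grad f in Cartesian coordinates:
  ∂f/∂x = z*(y + 2*z)
  ∂f/∂y = z*(x - z)
  ∂f/∂z = x*y + 4*x*z - 2*y*z.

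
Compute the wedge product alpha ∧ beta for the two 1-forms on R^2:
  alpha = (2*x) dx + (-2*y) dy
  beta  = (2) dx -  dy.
alpha ∧ beta = (-2*x + 4*y) dx ∧ dy

Distribute the wedge, using dx_i ∧ dx_j = -dx_j ∧ dx_i and dx_i ∧ dx_i = 0. For each pair (i, j) with i < j, the coefficient of dx_i ∧ dx_j in alpha ∧ beta is (alpha_i * beta_j - alpha_j * beta_i). Collecting: alpha ∧ beta = (-2*x + 4*y) dx ∧ dy.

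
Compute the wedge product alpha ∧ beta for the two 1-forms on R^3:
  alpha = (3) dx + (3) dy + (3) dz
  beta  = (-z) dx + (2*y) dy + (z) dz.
alpha ∧ beta = (6*y + 3*z) dx ∧ dy + (6*z) dx ∧ dz + (-6*y + 3*z) dy ∧ dz

Distribute the wedge, using dx_i ∧ dx_j = -dx_j ∧ dx_i and dx_i ∧ dx_i = 0. For each pair (i, j) with i < j, the coefficient of dx_i ∧ dx_j in alpha ∧ beta is (alpha_i * beta_j - alpha_j * beta_i). Collecting: alpha ∧ beta = (6*y + 3*z) dx ∧ dy + (6*z) dx ∧ dz + (-6*y + 3*z) dy ∧ dz.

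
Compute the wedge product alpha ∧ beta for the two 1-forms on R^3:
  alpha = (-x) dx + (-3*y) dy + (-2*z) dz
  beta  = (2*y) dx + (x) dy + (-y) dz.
alpha ∧ beta = (-x^2 + 6*y^2) dx ∧ dy + (y*(x + 4*z)) dx ∧ dz + (2*x*z + 3*y^2) dy ∧ dz

Distribute the wedge, using dx_i ∧ dx_j = -dx_j ∧ dx_i and dx_i ∧ dx_i = 0. For each pair (i, j) with i < j, the coefficient of dx_i ∧ dx_j in alpha ∧ beta is (alpha_i * beta_j - alpha_j * beta_i). Collecting: alpha ∧ beta = (-x^2 + 6*y^2) dx ∧ dy + (y*(x + 4*z)) dx ∧ dz + (2*x*z + 3*y^2) dy ∧ dz.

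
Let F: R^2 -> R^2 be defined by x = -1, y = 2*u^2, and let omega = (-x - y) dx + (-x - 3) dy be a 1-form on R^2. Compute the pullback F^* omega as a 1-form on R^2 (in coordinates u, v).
F^* omega = (-8*u) du

Using F^*(f dg) = (f ∘ F) d(g ∘ F), substitute each coordinate x_i by F_i(u, v) in f_i, and replace dx_i by d F_i = (∂F_i/∂u) du + (∂F_i/∂v) dv.
  For the x component: f_1(F) = 1 - 2*u^2; d F_1 = (0) du + (0) dv
  For the y component: f_2(F) = -2; d F_2 = (4*u) du + (0) dv
Combining and collecting du, dv coefficients:
  coeff of du: -8*u
  coeff of dv: 0
F^* omega = (-8*u) du.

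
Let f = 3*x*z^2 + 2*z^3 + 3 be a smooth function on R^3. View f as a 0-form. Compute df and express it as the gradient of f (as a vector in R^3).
df = (3*z^2) dx + (0) dy + (6*z*(x + z)) dz; grad f = (3*z^2, 0, 6*z*(x + z))

For a 0-form f, d f = (∂f/∂x) dx + (∂f/∂y) dy + (∂f/∂z) dz. The components of the vector representation are exactly the entries of grad f in Cartesian coordinates:
  ∂f/∂x = 3*z^2
  ∂f/∂y = 0
  ∂f/∂z = 6*z*(x + z).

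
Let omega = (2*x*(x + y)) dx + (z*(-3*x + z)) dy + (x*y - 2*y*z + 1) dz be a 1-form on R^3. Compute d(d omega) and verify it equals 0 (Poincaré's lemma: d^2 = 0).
d(d omega) = 0

Step 1: d omega = sum_{i<j} (∂f_j/∂x_i - ∂f_i/∂x_j) dx_i ∧ dx_j:
  coeff of dx ∧ dy: -2*x - 3*z
  coeff of dx ∧ dz: y
  coeff of dy ∧ dz: 4*x - 4*z
Step 2: Apply d again to each 2-form coefficient. The only possible 3-form in R^3 is dx ∧ dy ∧ dz, with coefficient
  ∂(coeff of dy∧dz)/∂x - ∂(coeff of dx∧dz)/∂y + ∂(coeff of dx∧dy)/∂z
  = ∂/∂x (4*x - 4*z) - ∂/∂y (y) + ∂/∂z (-2*x - 3*z).
Each of these terms simplifies to sums of mixed partials that cancel in pairs. The result is 0 (by equality of mixed partials for smooth functions — Schwarz / Clairaut).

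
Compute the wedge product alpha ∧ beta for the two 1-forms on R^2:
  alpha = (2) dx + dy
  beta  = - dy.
alpha ∧ beta = (-2) dx ∧ dy

Distribute the wedge, using dx_i ∧ dx_j = -dx_j ∧ dx_i and dx_i ∧ dx_i = 0. For each pair (i, j) with i < j, the coefficient of dx_i ∧ dx_j in alpha ∧ beta is (alpha_i * beta_j - alpha_j * beta_i). Collecting: alpha ∧ beta = (-2) dx ∧ dy.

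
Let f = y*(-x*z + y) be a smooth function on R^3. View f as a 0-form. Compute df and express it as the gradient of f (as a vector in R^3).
df = (-y*z) dx + (-x*z + 2*y) dy + (-x*y) dz; grad f = (-y*z, -x*z + 2*y, -x*y)

For a 0-form f, d f = (∂f/∂x) dx + (∂f/∂y) dy + (∂f/∂z) dz. The components of the vector representation are exactly the entries of grad f in Cartesian coordinates:
  ∂f/∂x = -y*z
  ∂f/∂y = -x*z + 2*y
  ∂f/∂z = -x*y.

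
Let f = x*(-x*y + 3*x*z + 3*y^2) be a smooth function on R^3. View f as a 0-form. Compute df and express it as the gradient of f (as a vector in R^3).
df = (-2*x*y + 6*x*z + 3*y^2) dx + (x*(-x + 6*y)) dy + (3*x^2) dz; grad f = (-2*x*y + 6*x*z + 3*y^2, x*(-x + 6*y), 3*x^2)

For a 0-form f, d f = (∂f/∂x) dx + (∂f/∂y) dy + (∂f/∂z) dz. The components of the vector representation are exactly the entries of grad f in Cartesian coordinates:
  ∂f/∂x = -2*x*y + 6*x*z + 3*y^2
  ∂f/∂y = x*(-x + 6*y)
  ∂f/∂z = 3*x^2.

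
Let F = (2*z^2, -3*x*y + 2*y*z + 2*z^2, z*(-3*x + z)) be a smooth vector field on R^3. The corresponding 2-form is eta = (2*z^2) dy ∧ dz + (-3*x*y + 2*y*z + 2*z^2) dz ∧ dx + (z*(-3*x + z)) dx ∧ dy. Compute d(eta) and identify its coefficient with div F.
d(eta) = (-6*x + 4*z) dx ∧ dy ∧ dz; div F = -6*x + 4*z

For a 2-form in R^3 of the form above, applying d gives a 3-form with coefficient ∂P/∂x + ∂Q/∂y + ∂R/∂z:
  ∂P/∂x = 0
  ∂Q/∂y = -3*x + 2*z
  ∂R/∂z = -3*x + 2*z
Sum = -6*x + 4*z, which is exactly div F.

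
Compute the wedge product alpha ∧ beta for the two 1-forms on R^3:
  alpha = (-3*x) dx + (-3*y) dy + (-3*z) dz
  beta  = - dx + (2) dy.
alpha ∧ beta = (-6*x - 3*y) dx ∧ dy + (-3*z) dx ∧ dz + (6*z) dy ∧ dz

Distribute the wedge, using dx_i ∧ dx_j = -dx_j ∧ dx_i and dx_i ∧ dx_i = 0. For each pair (i, j) with i < j, the coefficient of dx_i ∧ dx_j in alpha ∧ beta is (alpha_i * beta_j - alpha_j * beta_i). Collecting: alpha ∧ beta = (-6*x - 3*y) dx ∧ dy + (-3*z) dx ∧ dz + (6*z) dy ∧ dz.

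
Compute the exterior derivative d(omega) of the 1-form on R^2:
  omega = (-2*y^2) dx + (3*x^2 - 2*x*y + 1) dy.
d(omega) = (6*x + 2*y) dx ∧ dy

For a 1-form omega = sum_i f_i dx_i, the exterior derivative is
  d(omega) = sum_{i < j} (∂f_j/∂x_i - ∂f_i/∂x_j) dx_i ∧ dx_j.
  coefficient of dx ∧ dy: ∂f_2/∂x - ∂f_1/∂y = ∂(3*x^2 - 2*x*y + 1)/∂x - ∂(-2*y^2)/∂y = 6*x + 2*y
Assembling: d(omega) = (6*x + 2*y) dx ∧ dy.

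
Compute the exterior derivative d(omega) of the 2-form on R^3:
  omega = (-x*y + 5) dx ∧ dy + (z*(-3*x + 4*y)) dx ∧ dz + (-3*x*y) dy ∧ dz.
d(omega) = (-3*y - 4*z) dx ∧ dy ∧ dz

For a 2-form omega = sum_{i<j} g_{ij} dx_i ∧ dx_j, the exterior derivative is
  d(omega) = sum_{i<j} d(g_{ij}) ∧ dx_i ∧ dx_j = sum_{i<j, k} (∂g_{ij}/∂x_k) dx_k ∧ dx_i ∧ dx_j.
Expand each term, using dx_k ∧ dx_i ∧ dx_j = sgn(permutation) dx_{(a)} ∧ dx_{(b)} ∧ dx_{(c)} with (a < b < c) sorted:
  d(z*(-3*x + 4*y)) includes (∂/∂y)(z*(-3*x + 4*y)) dy = (4*z) dy, which multiplied by dx ∧ dz gives (-4*z) dx ∧ dy ∧ dz
  d(-3*x*y) includes (∂/∂x)(-3*x*y) dx = (-3*y) dx, which multiplied by dy ∧ dz gives (-3*y) dx ∧ dy ∧ dz
Collecting like 3-forms: d(omega) = (-3*y - 4*z) dx ∧ dy ∧ dz.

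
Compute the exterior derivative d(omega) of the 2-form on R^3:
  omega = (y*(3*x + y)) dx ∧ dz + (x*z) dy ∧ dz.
d(omega) = (-3*x - 2*y + z) dx ∧ dy ∧ dz

For a 2-form omega = sum_{i<j} g_{ij} dx_i ∧ dx_j, the exterior derivative is
  d(omega) = sum_{i<j} d(g_{ij}) ∧ dx_i ∧ dx_j = sum_{i<j, k} (∂g_{ij}/∂x_k) dx_k ∧ dx_i ∧ dx_j.
Expand each term, using dx_k ∧ dx_i ∧ dx_j = sgn(permutation) dx_{(a)} ∧ dx_{(b)} ∧ dx_{(c)} with (a < b < c) sorted:
  d(y*(3*x + y)) includes (∂/∂y)(y*(3*x + y)) dy = (3*x + 2*y) dy, which multiplied by dx ∧ dz gives (-3*x - 2*y) dx ∧ dy ∧ dz
  d(x*z) includes (∂/∂x)(x*z) dx = (z) dx, which multiplied by dy ∧ dz gives (z) dx ∧ dy ∧ dz
Collecting like 3-forms: d(omega) = (-3*x - 2*y + z) dx ∧ dy ∧ dz.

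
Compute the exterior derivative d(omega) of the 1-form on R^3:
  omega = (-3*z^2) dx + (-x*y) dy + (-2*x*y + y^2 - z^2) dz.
d(omega) = (-y) dx ∧ dy + (-2*y + 6*z) dx ∧ dz + (-2*x + 2*y) dy ∧ dz

For a 1-form omega = sum_i f_i dx_i, the exterior derivative is
  d(omega) = sum_{i < j} (∂f_j/∂x_i - ∂f_i/∂x_j) dx_i ∧ dx_j.
  coefficient of dx ∧ dy: ∂f_2/∂x - ∂f_1/∂y = ∂(-x*y)/∂x - ∂(-3*z^2)/∂y = -y
  coefficient of dx ∧ dz: ∂f_3/∂x - ∂f_1/∂z = ∂(-2*x*y + y^2 - z^2)/∂x - ∂(-3*z^2)/∂z = -2*y + 6*z
  coefficient of dy ∧ dz: ∂f_3/∂y - ∂f_2/∂z = ∂(-2*x*y + y^2 - z^2)/∂y - ∂(-x*y)/∂z = -2*x + 2*y
Assembling: d(omega) = (-y) dx ∧ dy + (-2*y + 6*z) dx ∧ dz + (-2*x + 2*y) dy ∧ dz.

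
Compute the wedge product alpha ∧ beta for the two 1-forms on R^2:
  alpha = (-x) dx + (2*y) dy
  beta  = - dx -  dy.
alpha ∧ beta = (x + 2*y) dx ∧ dy

Distribute the wedge, using dx_i ∧ dx_j = -dx_j ∧ dx_i and dx_i ∧ dx_i = 0. For each pair (i, j) with i < j, the coefficient of dx_i ∧ dx_j in alpha ∧ beta is (alpha_i * beta_j - alpha_j * beta_i). Collecting: alpha ∧ beta = (x + 2*y) dx ∧ dy.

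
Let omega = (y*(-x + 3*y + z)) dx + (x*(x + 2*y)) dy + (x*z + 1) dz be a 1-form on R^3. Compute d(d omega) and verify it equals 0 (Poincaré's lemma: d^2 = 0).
d(d omega) = 0

Step 1: d omega = sum_{i<j} (∂f_j/∂x_i - ∂f_i/∂x_j) dx_i ∧ dx_j:
  coeff of dx ∧ dy: 3*x - 4*y - z
  coeff of dx ∧ dz: -y + z
  coeff of dy ∧ dz: 0
Step 2: Apply d again to each 2-form coefficient. The only possible 3-form in R^3 is dx ∧ dy ∧ dz, with coefficient
  ∂(coeff of dy∧dz)/∂x - ∂(coeff of dx∧dz)/∂y + ∂(coeff of dx∧dy)/∂z
  = ∂/∂x (0) - ∂/∂y (-y + z) + ∂/∂z (3*x - 4*y - z).
Each of these terms simplifies to sums of mixed partials that cancel in pairs. The result is 0 (by equality of mixed partials for smooth functions — Schwarz / Clairaut).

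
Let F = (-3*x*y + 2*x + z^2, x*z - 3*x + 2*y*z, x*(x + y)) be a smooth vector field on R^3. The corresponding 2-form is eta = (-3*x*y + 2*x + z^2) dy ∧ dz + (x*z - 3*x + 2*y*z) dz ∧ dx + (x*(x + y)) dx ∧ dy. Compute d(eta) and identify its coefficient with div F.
d(eta) = (-3*y + 2*z + 2) dx ∧ dy ∧ dz; div F = -3*y + 2*z + 2

For a 2-form in R^3 of the form above, applying d gives a 3-form with coefficient ∂P/∂x + ∂Q/∂y + ∂R/∂z:
  ∂P/∂x = 2 - 3*y
  ∂Q/∂y = 2*z
  ∂R/∂z = 0
Sum = -3*y + 2*z + 2, which is exactly div F.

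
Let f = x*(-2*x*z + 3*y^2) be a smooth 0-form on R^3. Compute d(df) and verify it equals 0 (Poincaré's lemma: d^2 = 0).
d(df) = 0

Step 1: df = sum_i (∂f/∂x_i) dx_i = (-4*x*z + 3*y^2) dx + (6*x*y) dy + (-2*x^2) dz.
Step 2: Apply d again. Using the 1-form formula, the coefficient of dx ∧ dy in d(df) is ∂^2 f/∂x ∂y - ∂^2 f/∂y ∂x = (6*y) - (6*y) = 0 (equality of mixed partials for smooth f).
Similarly for dx ∧ dz and dy ∧ dz — all coefficients vanish. So d(df) = 0.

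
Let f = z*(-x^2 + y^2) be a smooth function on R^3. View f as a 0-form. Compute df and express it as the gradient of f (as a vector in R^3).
df = (-2*x*z) dx + (2*y*z) dy + (-x^2 + y^2) dz; grad f = (-2*x*z, 2*y*z, -x^2 + y^2)

For a 0-form f, d f = (∂f/∂x) dx + (∂f/∂y) dy + (∂f/∂z) dz. The components of the vector representation are exactly the entries of grad f in Cartesian coordinates:
  ∂f/∂x = -2*x*z
  ∂f/∂y = 2*y*z
  ∂f/∂z = -x^2 + y^2.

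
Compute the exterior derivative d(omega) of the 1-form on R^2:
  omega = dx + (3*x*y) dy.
d(omega) = (3*y) dx ∧ dy

For a 1-form omega = sum_i f_i dx_i, the exterior derivative is
  d(omega) = sum_{i < j} (∂f_j/∂x_i - ∂f_i/∂x_j) dx_i ∧ dx_j.
  coefficient of dx ∧ dy: ∂f_2/∂x - ∂f_1/∂y = ∂(3*x*y)/∂x - ∂(1)/∂y = 3*y
Assembling: d(omega) = (3*y) dx ∧ dy.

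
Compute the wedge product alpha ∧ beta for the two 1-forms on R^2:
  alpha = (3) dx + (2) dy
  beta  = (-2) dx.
alpha ∧ beta = (4) dx ∧ dy

Distribute the wedge, using dx_i ∧ dx_j = -dx_j ∧ dx_i and dx_i ∧ dx_i = 0. For each pair (i, j) with i < j, the coefficient of dx_i ∧ dx_j in alpha ∧ beta is (alpha_i * beta_j - alpha_j * beta_i). Collecting: alpha ∧ beta = (4) dx ∧ dy.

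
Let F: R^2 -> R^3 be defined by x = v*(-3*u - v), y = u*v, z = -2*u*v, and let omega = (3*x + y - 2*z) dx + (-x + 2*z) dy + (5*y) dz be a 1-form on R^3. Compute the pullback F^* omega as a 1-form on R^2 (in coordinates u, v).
F^* omega = (v^2*(u + 10*v)) du + (v*(u^2 + 18*u*v + 6*v^2)) dv

Using F^*(f dg) = (f ∘ F) d(g ∘ F), substitute each coordinate x_i by F_i(u, v) in f_i, and replace dx_i by d F_i = (∂F_i/∂u) du + (∂F_i/∂v) dv.
  For the x component: f_1(F) = v*(-4*u - 3*v); d F_1 = (-3*v) du + (-3*u - 2*v) dv
  For the y component: f_2(F) = v*(-u + v); d F_2 = (v) du + (u) dv
  For the z component: f_3(F) = 5*u*v; d F_3 = (-2*v) du + (-2*u) dv
Combining and collecting du, dv coefficients:
  coeff of du: v^2*(u + 10*v)
  coeff of dv: v*(u^2 + 18*u*v + 6*v^2)
F^* omega = (v^2*(u + 10*v)) du + (v*(u^2 + 18*u*v + 6*v^2)) dv.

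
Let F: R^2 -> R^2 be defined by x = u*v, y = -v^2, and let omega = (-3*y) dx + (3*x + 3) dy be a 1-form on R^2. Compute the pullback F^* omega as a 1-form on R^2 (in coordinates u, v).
F^* omega = (3*v^3) du + (3*v*(-u*v - 2)) dv

Using F^*(f dg) = (f ∘ F) d(g ∘ F), substitute each coordinate x_i by F_i(u, v) in f_i, and replace dx_i by d F_i = (∂F_i/∂u) du + (∂F_i/∂v) dv.
  For the x component: f_1(F) = 3*v^2; d F_1 = (v) du + (u) dv
  For the y component: f_2(F) = 3*u*v + 3; d F_2 = (0) du + (-2*v) dv
Combining and collecting du, dv coefficients:
  coeff of du: 3*v^3
  coeff of dv: 3*v*(-u*v - 2)
F^* omega = (3*v^3) du + (3*v*(-u*v - 2)) dv.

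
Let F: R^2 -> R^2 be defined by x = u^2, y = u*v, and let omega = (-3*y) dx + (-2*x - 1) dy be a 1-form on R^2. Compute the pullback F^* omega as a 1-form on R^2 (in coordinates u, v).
F^* omega = (v*(-8*u^2 - 1)) du + (-2*u^3 - u) dv

Using F^*(f dg) = (f ∘ F) d(g ∘ F), substitute each coordinate x_i by F_i(u, v) in f_i, and replace dx_i by d F_i = (∂F_i/∂u) du + (∂F_i/∂v) dv.
  For the x component: f_1(F) = -3*u*v; d F_1 = (2*u) du + (0) dv
  For the y component: f_2(F) = -2*u^2 - 1; d F_2 = (v) du + (u) dv
Combining and collecting du, dv coefficients:
  coeff of du: v*(-8*u^2 - 1)
  coeff of dv: -2*u^3 - u
F^* omega = (v*(-8*u^2 - 1)) du + (-2*u^3 - u) dv.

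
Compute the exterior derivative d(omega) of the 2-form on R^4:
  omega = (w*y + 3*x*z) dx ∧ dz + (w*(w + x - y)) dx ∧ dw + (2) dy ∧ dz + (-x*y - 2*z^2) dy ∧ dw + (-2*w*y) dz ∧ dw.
d(omega) = (-w) dx ∧ dy ∧ dz + (y) dx ∧ dz ∧ dw + (w - y) dx ∧ dy ∧ dw + (-2*w + 4*z) dy ∧ dz ∧ dw

For a 2-form omega = sum_{i<j} g_{ij} dx_i ∧ dx_j, the exterior derivative is
  d(omega) = sum_{i<j} d(g_{ij}) ∧ dx_i ∧ dx_j = sum_{i<j, k} (∂g_{ij}/∂x_k) dx_k ∧ dx_i ∧ dx_j.
Expand each term, using dx_k ∧ dx_i ∧ dx_j = sgn(permutation) dx_{(a)} ∧ dx_{(b)} ∧ dx_{(c)} with (a < b < c) sorted:
  d(w*y + 3*x*z) includes (∂/∂y)(w*y + 3*x*z) dy = (w) dy, which multiplied by dx ∧ dz gives (-w) dx ∧ dy ∧ dz
  d(w*y + 3*x*z) includes (∂/∂w)(w*y + 3*x*z) dw = (y) dw, which multiplied by dx ∧ dz gives (y) dx ∧ dz ∧ dw
  d(w*(w + x - y)) includes (∂/∂y)(w*(w + x - y)) dy = (-w) dy, which multiplied by dx ∧ dw gives (w) dx ∧ dy ∧ dw
  d(-x*y - 2*z^2) includes (∂/∂x)(-x*y - 2*z^2) dx = (-y) dx, which multiplied by dy ∧ dw gives (-y) dx ∧ dy ∧ dw
  d(-x*y - 2*z^2) includes (∂/∂z)(-x*y - 2*z^2) dz = (-4*z) dz, which multiplied by dy ∧ dw gives (4*z) dy ∧ dz ∧ dw
  d(-2*w*y) includes (∂/∂y)(-2*w*y) dy = (-2*w) dy, which multiplied by dz ∧ dw gives (-2*w) dy ∧ dz ∧ dw
Collecting like 3-forms: d(omega) = (-w) dx ∧ dy ∧ dz + (y) dx ∧ dz ∧ dw + (w - y) dx ∧ dy ∧ dw + (-2*w + 4*z) dy ∧ dz ∧ dw.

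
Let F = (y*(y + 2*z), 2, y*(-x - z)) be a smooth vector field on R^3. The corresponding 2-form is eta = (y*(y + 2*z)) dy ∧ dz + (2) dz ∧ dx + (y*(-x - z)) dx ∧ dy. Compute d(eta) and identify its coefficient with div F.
d(eta) = (-y) dx ∧ dy ∧ dz; div F = -y

For a 2-form in R^3 of the form above, applying d gives a 3-form with coefficient ∂P/∂x + ∂Q/∂y + ∂R/∂z:
  ∂P/∂x = 0
  ∂Q/∂y = 0
  ∂R/∂z = -y
Sum = -y, which is exactly div F.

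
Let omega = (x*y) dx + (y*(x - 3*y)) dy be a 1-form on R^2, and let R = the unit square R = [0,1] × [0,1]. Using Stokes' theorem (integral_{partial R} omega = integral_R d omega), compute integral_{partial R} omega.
integral_(partial R) omega = 0

Stokes: integral_partial_R omega = integral_R d omega with d omega = (∂Q/∂x - ∂P/∂y) dx ∧ dy.
  ∂Q/∂x = y
  ∂P/∂y = x
  integrand = ∂Q/∂x - ∂P/∂y = -x + y.
Integrating over R: integral_0^1 integral_0^1 (-x + y) dx dy = 0.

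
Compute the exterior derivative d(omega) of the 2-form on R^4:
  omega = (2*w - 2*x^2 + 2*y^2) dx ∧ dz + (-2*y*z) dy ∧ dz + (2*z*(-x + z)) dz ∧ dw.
d(omega) = (-4*y) dx ∧ dy ∧ dz + (2 - 2*z) dx ∧ dz ∧ dw

For a 2-form omega = sum_{i<j} g_{ij} dx_i ∧ dx_j, the exterior derivative is
  d(omega) = sum_{i<j} d(g_{ij}) ∧ dx_i ∧ dx_j = sum_{i<j, k} (∂g_{ij}/∂x_k) dx_k ∧ dx_i ∧ dx_j.
Expand each term, using dx_k ∧ dx_i ∧ dx_j = sgn(permutation) dx_{(a)} ∧ dx_{(b)} ∧ dx_{(c)} with (a < b < c) sorted:
  d(2*w - 2*x^2 + 2*y^2) includes (∂/∂y)(2*w - 2*x^2 + 2*y^2) dy = (4*y) dy, which multiplied by dx ∧ dz gives (-4*y) dx ∧ dy ∧ dz
  d(2*w - 2*x^2 + 2*y^2) includes (∂/∂w)(2*w - 2*x^2 + 2*y^2) dw = (2) dw, which multiplied by dx ∧ dz gives (2) dx ∧ dz ∧ dw
  d(2*z*(-x + z)) includes (∂/∂x)(2*z*(-x + z)) dx = (-2*z) dx, which multiplied by dz ∧ dw gives (-2*z) dx ∧ dz ∧ dw
Collecting like 3-forms: d(omega) = (-4*y) dx ∧ dy ∧ dz + (2 - 2*z) dx ∧ dz ∧ dw.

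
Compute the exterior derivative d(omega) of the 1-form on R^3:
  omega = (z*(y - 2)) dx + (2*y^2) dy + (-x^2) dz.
d(omega) = (-z) dx ∧ dy + (-2*x - y + 2) dx ∧ dz

For a 1-form omega = sum_i f_i dx_i, the exterior derivative is
  d(omega) = sum_{i < j} (∂f_j/∂x_i - ∂f_i/∂x_j) dx_i ∧ dx_j.
  coefficient of dx ∧ dy: ∂f_2/∂x - ∂f_1/∂y = ∂(2*y^2)/∂x - ∂(z*(y - 2))/∂y = -z
  coefficient of dx ∧ dz: ∂f_3/∂x - ∂f_1/∂z = ∂(-x^2)/∂x - ∂(z*(y - 2))/∂z = -2*x - y + 2
Assembling: d(omega) = (-z) dx ∧ dy + (-2*x - y + 2) dx ∧ dz.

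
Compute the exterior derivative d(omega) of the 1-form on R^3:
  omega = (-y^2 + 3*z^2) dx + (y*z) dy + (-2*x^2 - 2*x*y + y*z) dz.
d(omega) = (2*y) dx ∧ dy + (-4*x - 2*y - 6*z) dx ∧ dz + (-2*x - y + z) dy ∧ dz

For a 1-form omega = sum_i f_i dx_i, the exterior derivative is
  d(omega) = sum_{i < j} (∂f_j/∂x_i - ∂f_i/∂x_j) dx_i ∧ dx_j.
  coefficient of dx ∧ dy: ∂f_2/∂x - ∂f_1/∂y = ∂(y*z)/∂x - ∂(-y^2 + 3*z^2)/∂y = 2*y
  coefficient of dx ∧ dz: ∂f_3/∂x - ∂f_1/∂z = ∂(-2*x^2 - 2*x*y + y*z)/∂x - ∂(-y^2 + 3*z^2)/∂z = -4*x - 2*y - 6*z
  coefficient of dy ∧ dz: ∂f_3/∂y - ∂f_2/∂z = ∂(-2*x^2 - 2*x*y + y*z)/∂y - ∂(y*z)/∂z = -2*x - y + z
Assembling: d(omega) = (2*y) dx ∧ dy + (-4*x - 2*y - 6*z) dx ∧ dz + (-2*x - y + z) dy ∧ dz.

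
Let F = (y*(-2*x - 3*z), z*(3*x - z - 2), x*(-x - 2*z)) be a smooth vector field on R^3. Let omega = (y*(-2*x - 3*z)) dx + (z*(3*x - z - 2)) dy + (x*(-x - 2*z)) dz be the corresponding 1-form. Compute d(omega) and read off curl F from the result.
d(omega) = (-3*x + 2*z + 2) dy ∧ dz + (2*x - 3*y + 2*z) dz ∧ dx + (2*x + 6*z) dx ∧ dy; curl F = (-3*x + 2*z + 2, 2*x - 3*y + 2*z, 2*x + 6*z)

d omega = sum_{i<j} (∂f_j/∂x_i - ∂f_i/∂x_j) dx_i ∧ dx_j. Under the identification (dy ∧ dz, dz ∧ dx, dx ∧ dy) ↔ (e_x, e_y, e_z), the coefficients are exactly the components of curl F. Compute:
  ∂R/∂y - ∂Q/∂z = (0) - (3*x - 2*z - 2) = -3*x + 2*z + 2
  ∂P/∂z - ∂R/∂x = (-3*y) - (-2*x - 2*z) = 2*x - 3*y + 2*z
  ∂Q/∂x - ∂P/∂y = (3*z) - (-2*x - 3*z) = 2*x + 6*z.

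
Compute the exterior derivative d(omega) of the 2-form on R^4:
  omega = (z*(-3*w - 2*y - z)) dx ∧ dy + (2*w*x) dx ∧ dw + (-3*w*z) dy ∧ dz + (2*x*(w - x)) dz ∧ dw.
d(omega) = (-3*w - 2*y - 2*z) dx ∧ dy ∧ dz + (-3*z) dx ∧ dy ∧ dw + (-3*z) dy ∧ dz ∧ dw + (2*w - 4*x) dx ∧ dz ∧ dw

For a 2-form omega = sum_{i<j} g_{ij} dx_i ∧ dx_j, the exterior derivative is
  d(omega) = sum_{i<j} d(g_{ij}) ∧ dx_i ∧ dx_j = sum_{i<j, k} (∂g_{ij}/∂x_k) dx_k ∧ dx_i ∧ dx_j.
Expand each term, using dx_k ∧ dx_i ∧ dx_j = sgn(permutation) dx_{(a)} ∧ dx_{(b)} ∧ dx_{(c)} with (a < b < c) sorted:
  d(z*(-3*w - 2*y - z)) includes (∂/∂z)(z*(-3*w - 2*y - z)) dz = (-3*w - 2*y - 2*z) dz, which multiplied by dx ∧ dy gives (-3*w - 2*y - 2*z) dx ∧ dy ∧ dz
  d(z*(-3*w - 2*y - z)) includes (∂/∂w)(z*(-3*w - 2*y - z)) dw = (-3*z) dw, which multiplied by dx ∧ dy gives (-3*z) dx ∧ dy ∧ dw
  d(-3*w*z) includes (∂/∂w)(-3*w*z) dw = (-3*z) dw, which multiplied by dy ∧ dz gives (-3*z) dy ∧ dz ∧ dw
  d(2*x*(w - x)) includes (∂/∂x)(2*x*(w - x)) dx = (2*w - 4*x) dx, which multiplied by dz ∧ dw gives (2*w - 4*x) dx ∧ dz ∧ dw
Collecting like 3-forms: d(omega) = (-3*w - 2*y - 2*z) dx ∧ dy ∧ dz + (-3*z) dx ∧ dy ∧ dw + (-3*z) dy ∧ dz ∧ dw + (2*w - 4*x) dx ∧ dz ∧ dw.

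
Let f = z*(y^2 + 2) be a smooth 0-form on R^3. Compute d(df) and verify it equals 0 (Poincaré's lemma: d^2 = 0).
d(df) = 0

Step 1: df = sum_i (∂f/∂x_i) dx_i = (0) dx + (2*y*z) dy + (y^2 + 2) dz.
Step 2: Apply d again. Using the 1-form formula, the coefficient of dx ∧ dy in d(df) is ∂^2 f/∂x ∂y - ∂^2 f/∂y ∂x = (0) - (0) = 0 (equality of mixed partials for smooth f).
Similarly for dx ∧ dz and dy ∧ dz — all coefficients vanish. So d(df) = 0.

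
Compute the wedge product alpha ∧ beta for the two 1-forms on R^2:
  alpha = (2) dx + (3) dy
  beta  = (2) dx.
alpha ∧ beta = (-6) dx ∧ dy

Distribute the wedge, using dx_i ∧ dx_j = -dx_j ∧ dx_i and dx_i ∧ dx_i = 0. For each pair (i, j) with i < j, the coefficient of dx_i ∧ dx_j in alpha ∧ beta is (alpha_i * beta_j - alpha_j * beta_i). Collecting: alpha ∧ beta = (-6) dx ∧ dy.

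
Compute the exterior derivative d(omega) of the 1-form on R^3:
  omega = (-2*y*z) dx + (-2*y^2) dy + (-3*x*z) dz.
d(omega) = (2*z) dx ∧ dy + (2*y - 3*z) dx ∧ dz

For a 1-form omega = sum_i f_i dx_i, the exterior derivative is
  d(omega) = sum_{i < j} (∂f_j/∂x_i - ∂f_i/∂x_j) dx_i ∧ dx_j.
  coefficient of dx ∧ dy: ∂f_2/∂x - ∂f_1/∂y = ∂(-2*y^2)/∂x - ∂(-2*y*z)/∂y = 2*z
  coefficient of dx ∧ dz: ∂f_3/∂x - ∂f_1/∂z = ∂(-3*x*z)/∂x - ∂(-2*y*z)/∂z = 2*y - 3*z
Assembling: d(omega) = (2*z) dx ∧ dy + (2*y - 3*z) dx ∧ dz.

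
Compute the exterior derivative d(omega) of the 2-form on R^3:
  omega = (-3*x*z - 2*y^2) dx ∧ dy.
d(omega) = (-3*x) dx ∧ dy ∧ dz

For a 2-form omega = sum_{i<j} g_{ij} dx_i ∧ dx_j, the exterior derivative is
  d(omega) = sum_{i<j} d(g_{ij}) ∧ dx_i ∧ dx_j = sum_{i<j, k} (∂g_{ij}/∂x_k) dx_k ∧ dx_i ∧ dx_j.
Expand each term, using dx_k ∧ dx_i ∧ dx_j = sgn(permutation) dx_{(a)} ∧ dx_{(b)} ∧ dx_{(c)} with (a < b < c) sorted:
  d(-3*x*z - 2*y^2) includes (∂/∂z)(-3*x*z - 2*y^2) dz = (-3*x) dz, which multiplied by dx ∧ dy gives (-3*x) dx ∧ dy ∧ dz
Collecting like 3-forms: d(omega) = (-3*x) dx ∧ dy ∧ dz.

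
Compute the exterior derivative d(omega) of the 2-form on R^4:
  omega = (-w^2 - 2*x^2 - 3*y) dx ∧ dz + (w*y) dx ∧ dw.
d(omega) = (3) dx ∧ dy ∧ dz + (-2*w) dx ∧ dz ∧ dw + (-w) dx ∧ dy ∧ dw

For a 2-form omega = sum_{i<j} g_{ij} dx_i ∧ dx_j, the exterior derivative is
  d(omega) = sum_{i<j} d(g_{ij}) ∧ dx_i ∧ dx_j = sum_{i<j, k} (∂g_{ij}/∂x_k) dx_k ∧ dx_i ∧ dx_j.
Expand each term, using dx_k ∧ dx_i ∧ dx_j = sgn(permutation) dx_{(a)} ∧ dx_{(b)} ∧ dx_{(c)} with (a < b < c) sorted:
  d(-w^2 - 2*x^2 - 3*y) includes (∂/∂y)(-w^2 - 2*x^2 - 3*y) dy = (-3) dy, which multiplied by dx ∧ dz gives (3) dx ∧ dy ∧ dz
  d(-w^2 - 2*x^2 - 3*y) includes (∂/∂w)(-w^2 - 2*x^2 - 3*y) dw = (-2*w) dw, which multiplied by dx ∧ dz gives (-2*w) dx ∧ dz ∧ dw
  d(w*y) includes (∂/∂y)(w*y) dy = (w) dy, which multiplied by dx ∧ dw gives (-w) dx ∧ dy ∧ dw
Collecting like 3-forms: d(omega) = (3) dx ∧ dy ∧ dz + (-2*w) dx ∧ dz ∧ dw + (-w) dx ∧ dy ∧ dw.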